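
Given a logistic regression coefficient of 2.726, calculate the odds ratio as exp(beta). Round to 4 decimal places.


The odds ratio is computed as:
OR = e^(2.726) = 15.2717.

15.2717


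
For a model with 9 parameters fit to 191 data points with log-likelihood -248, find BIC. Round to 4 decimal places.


k * ln(n) = 9 * ln(191) = 9 * 5.252273 = 47.270457.
-2 * loglik = -2 * (-248) = 496.
BIC = 47.270457 + 496 = 543.270457, which rounds to 543.2705.

543.2705


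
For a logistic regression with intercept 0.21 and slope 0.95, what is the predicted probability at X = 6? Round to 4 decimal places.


Linear predictor: z = 0.21 + 0.95 * 6 = 5.9100.
P = 1/(1 + exp(-5.9100)) = 1/(1 + 0.0027) = 0.9973.

0.9973


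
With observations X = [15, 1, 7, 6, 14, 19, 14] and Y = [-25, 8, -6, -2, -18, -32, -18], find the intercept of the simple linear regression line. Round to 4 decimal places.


First find the slope: b1 = -2.1908.
Means: xbar = 10.8571, ybar = -13.2857.
b0 = ybar - b1 * xbar = -13.2857 - -2.1908 * 10.8571 = 10.5000.

10.5000


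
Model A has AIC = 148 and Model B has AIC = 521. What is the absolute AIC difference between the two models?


Compute |148 - 521| = 373.
Model A has the smaller AIC.

373


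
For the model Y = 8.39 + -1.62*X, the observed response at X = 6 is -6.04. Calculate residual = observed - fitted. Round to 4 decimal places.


Compute yhat = 8.39 + (-1.62)(6) = -1.3300.
Residual = actual - predicted = -6.04 - -1.3300 = -4.7100.

-4.7100


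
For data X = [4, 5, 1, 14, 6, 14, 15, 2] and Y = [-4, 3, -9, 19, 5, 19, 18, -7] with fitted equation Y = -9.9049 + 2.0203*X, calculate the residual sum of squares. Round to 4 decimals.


Compute predicted values, then residuals = yi - yhat_i.
Residuals: [-2.1763, 2.8034, -1.1154, 0.6207, 2.7831, 0.6207, -2.3996, -1.1357].
SSres = sum(residual^2) = 29.4035.

29.4035


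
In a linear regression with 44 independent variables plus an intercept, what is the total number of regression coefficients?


Total coefficients = number of predictors + 1 (for the intercept).
= 44 + 1 = 45.

45


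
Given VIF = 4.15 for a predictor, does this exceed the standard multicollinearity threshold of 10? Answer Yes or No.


Compare VIF = 4.15 to the threshold of 10.
4.15 < 10, so the answer is No.

No


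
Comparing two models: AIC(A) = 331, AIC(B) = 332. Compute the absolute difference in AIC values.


Absolute difference = |331 - 332| = 1.
The model with lower AIC (A) is preferred.

1


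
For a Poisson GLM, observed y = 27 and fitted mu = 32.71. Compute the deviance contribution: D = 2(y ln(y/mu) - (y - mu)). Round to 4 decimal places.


y/mu = 27/32.71 = 0.825436 (approx.), and ln(27/32.71) = -0.191844.
y * ln(y/mu) = 27 * -0.191844 = -5.179788.
y - mu = -5.71.
D = 2 * (-5.179788 - -5.71) = 1.060424, which rounds to 1.0604.

1.0604


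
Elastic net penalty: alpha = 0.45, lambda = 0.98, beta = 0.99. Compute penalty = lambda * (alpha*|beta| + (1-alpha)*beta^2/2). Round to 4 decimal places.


Compute:
L1 = 0.45 * 0.99 = 0.4455.
L2 = 0.55 * 0.99^2 / 2 = 0.2695.
Penalty = 0.98 * (0.4455 + 0.2695) = 0.7007.

0.7007


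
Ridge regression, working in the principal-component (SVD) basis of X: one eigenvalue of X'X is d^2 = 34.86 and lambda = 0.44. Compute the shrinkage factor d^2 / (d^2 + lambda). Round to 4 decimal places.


d^2 + lambda = 34.86 + 0.44 = 35.3000.
Shrinkage factor = 34.86/35.3000 = 0.9875.

0.9875


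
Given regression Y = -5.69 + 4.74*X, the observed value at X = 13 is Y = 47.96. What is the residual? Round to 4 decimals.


Compute yhat = -5.69 + (4.74)(13) = 55.9300.
Residual = actual - predicted = 47.96 - 55.9300 = -7.9700.

-7.9700


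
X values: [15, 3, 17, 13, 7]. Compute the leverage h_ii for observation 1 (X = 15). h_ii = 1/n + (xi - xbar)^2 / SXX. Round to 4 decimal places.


Mean of X: xbar = 11.0000.
SXX = 136.0000.
For X = 15: h = 1/5 + (15 - 11.0000)^2/136.0000 = 0.3176.

0.3176


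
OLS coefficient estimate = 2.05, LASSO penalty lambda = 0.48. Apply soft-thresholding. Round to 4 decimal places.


Absolute value: |2.05| = 2.05.
Compare to lambda = 0.48.
Since |beta| > lambda, coefficient = sign(beta)*(|beta| - lambda) = 1.5700.

1.5700


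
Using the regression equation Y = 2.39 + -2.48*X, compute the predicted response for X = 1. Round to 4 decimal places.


Plug X = 1 into Y = 2.39 + -2.48*X:
Y = 2.39 + -2.4800 = -0.0900.

-0.0900


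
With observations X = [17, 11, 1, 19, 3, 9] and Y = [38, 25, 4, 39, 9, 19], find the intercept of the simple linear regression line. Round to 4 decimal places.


The slope is b1 = 2.0000.
Sample means are xbar = 10.0000 and ybar = 22.3333.
Intercept: b0 = 22.3333 - (2.0000)(10.0000) = 2.3333.

2.3333


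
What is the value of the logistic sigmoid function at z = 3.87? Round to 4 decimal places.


First, exp(-3.8700) = 0.0209.
Then sigma(z) = 1/(1 + 0.0209) = 0.9796.

0.9796


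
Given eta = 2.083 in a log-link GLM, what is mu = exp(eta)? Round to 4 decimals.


mu = exp(eta) = exp(2.083).
= 8.0285.

8.0285


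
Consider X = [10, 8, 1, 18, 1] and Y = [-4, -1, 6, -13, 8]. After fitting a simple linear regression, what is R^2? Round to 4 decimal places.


Fit the OLS line: b0 = 8.1750, b1 = -1.1809.
SSres = 2.2147.
SStot = 282.8000.
R^2 = 1 - 2.2147/282.8000 = 0.9922.

0.9922


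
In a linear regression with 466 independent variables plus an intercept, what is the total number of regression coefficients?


Including the intercept, the model has 466 predictor coefficients + 1 intercept.
Total = 467.

467


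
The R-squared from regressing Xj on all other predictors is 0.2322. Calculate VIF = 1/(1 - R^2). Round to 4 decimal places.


Using VIF = 1/(1 - R^2_j):
1 - 0.2322 = 0.7678.
VIF = 1.3024.

1.3024


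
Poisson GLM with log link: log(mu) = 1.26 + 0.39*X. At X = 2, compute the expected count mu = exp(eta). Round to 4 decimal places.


Linear predictor: eta = 1.26 + (0.39)(2) = 2.0400.
Expected count: mu = exp(2.0400) = 7.6906.

7.6906


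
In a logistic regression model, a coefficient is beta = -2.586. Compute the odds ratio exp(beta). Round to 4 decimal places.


The odds ratio is computed as:
OR = e^(-2.586) = 0.0753.

0.0753


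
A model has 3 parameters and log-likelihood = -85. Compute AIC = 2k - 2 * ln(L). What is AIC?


AIC = 2k - 2*loglik = 2(3) - 2(-85).
= 6 + 170 = 176.

176


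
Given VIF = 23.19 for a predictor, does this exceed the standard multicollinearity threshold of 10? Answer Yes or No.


Check: VIF = 23.19 vs threshold = 10.
Since 23.19 >= 10, the answer is Yes.

Yes


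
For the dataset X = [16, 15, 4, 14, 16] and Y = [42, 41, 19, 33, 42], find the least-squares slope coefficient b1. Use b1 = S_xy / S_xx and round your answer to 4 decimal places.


First compute the means: xbar = 13.0000, ybar = 35.4000.
Then S_xx = sum((xi - xbar)^2) = 104.0000.
S_xy = sum((xi - xbar)(yi - ybar)) = 196.0000.
b1 = S_xy / S_xx = 196.0000 / 104.0000 = 1.8846.

1.8846


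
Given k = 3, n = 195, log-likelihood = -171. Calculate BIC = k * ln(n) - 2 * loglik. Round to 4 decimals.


Compute k*ln(n) = 3*ln(195) = 3*5.273000 = 15.819000.
Then -2*loglik = 342.
BIC = 15.819000 + 342 = 357.819000, which rounds to 357.8190.

357.8190


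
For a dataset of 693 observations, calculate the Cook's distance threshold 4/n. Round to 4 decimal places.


Using the rule of thumb:
Threshold = 4 / 693 = 0.0058.

0.0058


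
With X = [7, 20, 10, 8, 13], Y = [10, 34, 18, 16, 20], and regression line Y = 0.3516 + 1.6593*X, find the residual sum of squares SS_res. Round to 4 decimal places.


Compute predicted values, then residuals = yi - yhat_i.
Residuals: [-1.9667, 0.4624, 1.0554, 2.3740, -1.9225].
SSres = sum(residual^2) = 14.5275.

14.5275


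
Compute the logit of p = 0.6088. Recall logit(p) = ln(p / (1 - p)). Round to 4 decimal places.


The odds are p/(1-p) = 0.6088 / 0.3912 = 1.5562.
logit(p) = ln(1.5562) = 0.4423.

0.4423


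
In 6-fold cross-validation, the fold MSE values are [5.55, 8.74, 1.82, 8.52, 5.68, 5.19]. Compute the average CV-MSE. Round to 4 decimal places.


Add all fold MSEs: 35.5000.
Divide by k = 6: 35.5000/6 = 5.9167.

5.9167


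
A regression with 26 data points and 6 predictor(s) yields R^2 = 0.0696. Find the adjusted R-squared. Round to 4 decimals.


Adjusted R^2 = 1 - (1 - R^2) * (n-1)/(n-p-1).
(1 - R^2) = 0.9304.
(n-1)/(n-p-1) = 25/19.
(1 - R^2) * (n-1) = 0.9304 * 25 = 23.2600.
Divide by (n-p-1): 23.2600 / 19 = 1.2242.
Adj R^2 = 1 - 1.2242 = -0.2242.

-0.2242


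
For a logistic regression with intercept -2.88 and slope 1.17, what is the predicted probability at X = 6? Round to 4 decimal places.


Compute z = -2.88 + (1.17)(6) = 4.1400.
exp(-z) = 0.0159.
P = 1/(1 + 0.0159) = 0.9843.

0.9843


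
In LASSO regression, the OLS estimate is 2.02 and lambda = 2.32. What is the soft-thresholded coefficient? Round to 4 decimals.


Absolute value: |2.02| = 2.02.
Compare to lambda = 2.32.
Since |beta| <= lambda, the coefficient is set to 0.

0.0000


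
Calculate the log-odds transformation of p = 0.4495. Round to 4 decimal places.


Compute the odds: 0.4495/0.5505 = 0.8165.
Take the natural log: ln(0.8165) = -0.2027.

-0.2027


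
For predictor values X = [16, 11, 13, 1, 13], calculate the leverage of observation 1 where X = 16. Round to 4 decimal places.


n = 5, xbar = 10.8000.
SXX = sum((xi - xbar)^2) = 132.8000.
h = 1/5 + (16 - 10.8000)^2 / 132.8000 = 0.4036.

0.4036


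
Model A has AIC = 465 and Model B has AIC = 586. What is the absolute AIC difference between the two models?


Absolute difference = |465 - 586| = 121.
The model with lower AIC (A) is preferred.

121


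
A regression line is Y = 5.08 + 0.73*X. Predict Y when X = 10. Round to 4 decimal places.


Substitute X = 10 into the equation:
Y = 5.08 + 0.73 * 10 = 5.08 + 7.3000 = 12.3800.

12.3800


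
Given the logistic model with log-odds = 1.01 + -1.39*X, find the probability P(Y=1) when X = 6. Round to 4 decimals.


Linear predictor: z = 1.01 + -1.39 * 6 = -7.3300.
P = 1/(1 + exp(7.3300)) = 1/(1 + 1525.3818) = 0.0007.

0.0007


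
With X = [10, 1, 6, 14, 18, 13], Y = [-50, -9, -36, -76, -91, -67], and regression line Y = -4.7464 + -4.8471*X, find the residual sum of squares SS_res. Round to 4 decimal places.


Predicted values from Y = -4.7464 + -4.8471*X.
Residuals: [3.2174, 0.5935, -2.1710, -3.3942, 0.9942, 0.7587].
SSres = 28.5018.

28.5018


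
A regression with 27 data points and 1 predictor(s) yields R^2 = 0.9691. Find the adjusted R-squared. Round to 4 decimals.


Using the formula:
(1 - 0.9691) = 0.0309.
Multiply by 26/25: 0.0309 * 26 = 0.8034, then 0.8034 / 25 = 0.0321.
Adj R^2 = 1 - 0.0321 = 0.9679.

0.9679


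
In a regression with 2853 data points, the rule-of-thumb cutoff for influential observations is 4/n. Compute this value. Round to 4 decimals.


The threshold is 4/n.
4/2853 = 0.0014.

0.0014


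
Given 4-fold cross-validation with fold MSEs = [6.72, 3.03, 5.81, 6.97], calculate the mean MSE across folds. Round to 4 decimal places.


Sum of fold MSEs = 22.5300.
Average = 22.5300 / 4 = 5.6325.

5.6325


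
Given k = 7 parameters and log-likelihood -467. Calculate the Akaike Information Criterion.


AIC = 2*7 - 2*(-467).
= 14 + 934 = 948.

948


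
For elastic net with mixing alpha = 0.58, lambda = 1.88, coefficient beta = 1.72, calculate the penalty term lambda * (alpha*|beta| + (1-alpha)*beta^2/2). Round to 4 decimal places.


alpha * |beta| = 0.58 * 1.72 = 0.9976.
(1-alpha) * beta^2/2 = 0.42 * 2.9584/2 = 0.6213.
Total = 1.88 * (0.9976 + 0.6213) = 3.0435.

3.0435


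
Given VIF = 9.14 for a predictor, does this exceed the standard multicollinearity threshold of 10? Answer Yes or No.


Check: VIF = 9.14 vs threshold = 10.
Since 9.14 < 10, the answer is No.

No


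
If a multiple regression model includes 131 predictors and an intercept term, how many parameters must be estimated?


Total coefficients = number of predictors + 1 (for the intercept).
= 131 + 1 = 132.

132


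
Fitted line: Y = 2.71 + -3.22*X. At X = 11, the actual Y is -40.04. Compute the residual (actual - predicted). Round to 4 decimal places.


Compute yhat = 2.71 + (-3.22)(11) = -32.7100.
Residual = actual - predicted = -40.04 - -32.7100 = -7.3300.

-7.3300


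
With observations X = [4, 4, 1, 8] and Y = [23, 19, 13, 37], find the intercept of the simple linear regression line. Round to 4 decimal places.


The slope is b1 = 3.4747.
Sample means are xbar = 4.2500 and ybar = 23.0000.
Intercept: b0 = 23.0000 - (3.4747)(4.2500) = 8.2323.

8.2323


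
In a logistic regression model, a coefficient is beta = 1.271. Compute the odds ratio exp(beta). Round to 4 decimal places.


The odds ratio is computed as:
OR = e^(1.271) = 3.5644.

3.5644


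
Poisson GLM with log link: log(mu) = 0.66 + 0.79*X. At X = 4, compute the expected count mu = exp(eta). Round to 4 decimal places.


eta = 0.66 + 0.79 * 4 = 3.8200.
mu = exp(3.8200) = 45.6042.

45.6042


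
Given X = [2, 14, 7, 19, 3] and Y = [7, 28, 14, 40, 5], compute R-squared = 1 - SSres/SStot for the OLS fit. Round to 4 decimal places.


The fitted line is Y = 0.5897 + 2.0234*X.
SSres = 10.6832, SStot = 886.8000.
R^2 = 1 - SSres/SStot = 0.9880.

0.9880


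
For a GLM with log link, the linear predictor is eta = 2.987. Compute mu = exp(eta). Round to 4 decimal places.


Apply the inverse link:
mu = e^2.987 = 19.8261.

19.8261


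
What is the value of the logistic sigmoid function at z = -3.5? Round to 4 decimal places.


First, exp(3.5000) = 33.1155.
Then sigma(z) = 1/(1 + 33.1155) = 0.0293.

0.0293


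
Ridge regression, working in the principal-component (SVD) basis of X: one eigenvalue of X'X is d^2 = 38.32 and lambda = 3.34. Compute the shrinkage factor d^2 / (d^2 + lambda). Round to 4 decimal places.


Denominator = d^2 + lambda = 38.32 + 3.34 = 41.6600.
Shrinkage = 38.32 / 41.6600 = 0.9198.

0.9198


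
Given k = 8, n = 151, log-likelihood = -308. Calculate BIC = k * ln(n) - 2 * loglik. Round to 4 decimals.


Compute k*ln(n) = 8*ln(151) = 8*5.017280 = 40.138240.
Then -2*loglik = 616.
BIC = 40.138240 + 616 = 656.138240, which rounds to 656.1382.

656.1382


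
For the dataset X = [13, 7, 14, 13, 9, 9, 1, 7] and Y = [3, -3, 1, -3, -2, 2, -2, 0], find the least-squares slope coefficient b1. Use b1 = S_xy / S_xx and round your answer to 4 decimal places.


First compute the means: xbar = 9.1250, ybar = -0.5000.
Then S_xx = sum((xi - xbar)^2) = 128.8750.
S_xy = sum((xi - xbar)(yi - ybar)) = 27.5000.
b1 = S_xy / S_xx = 27.5000 / 128.8750 = 0.2134.

0.2134


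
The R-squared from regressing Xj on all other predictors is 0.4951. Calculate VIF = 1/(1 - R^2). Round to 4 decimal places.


VIF = 1 / (1 - 0.4951).
= 1 / 0.5049 = 1.9806.

1.9806


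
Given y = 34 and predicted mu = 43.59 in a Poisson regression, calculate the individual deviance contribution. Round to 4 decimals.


Compute y*ln(y/mu) = 34*ln(34/43.59) = 34*-0.248467 = -8.447878.
y - mu = -9.59.
D = 2*(-8.447878 - (-9.59)) = 2.284244, which rounds to 2.2842.

2.2842


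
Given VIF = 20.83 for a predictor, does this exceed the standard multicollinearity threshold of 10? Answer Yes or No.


Check: VIF = 20.83 vs threshold = 10.
Since 20.83 >= 10, the answer is Yes.

Yes


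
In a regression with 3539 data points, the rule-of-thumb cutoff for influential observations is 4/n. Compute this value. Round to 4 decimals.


Using the rule of thumb:
Threshold = 4 / 3539 = 0.0011.

0.0011


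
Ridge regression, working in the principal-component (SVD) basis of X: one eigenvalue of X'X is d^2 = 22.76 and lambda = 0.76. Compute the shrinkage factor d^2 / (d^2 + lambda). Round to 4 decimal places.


d^2 + lambda = 22.76 + 0.76 = 23.5200.
Shrinkage factor = 22.76/23.5200 = 0.9677.

0.9677


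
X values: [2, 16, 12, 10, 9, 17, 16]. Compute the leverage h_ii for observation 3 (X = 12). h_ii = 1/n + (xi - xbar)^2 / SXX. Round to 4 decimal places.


Compute xbar = 11.7143 with n = 7 observations.
SXX = 169.4286.
Leverage = 1/7 + (12 - 11.7143)^2/169.4286 = 0.1433.

0.1433


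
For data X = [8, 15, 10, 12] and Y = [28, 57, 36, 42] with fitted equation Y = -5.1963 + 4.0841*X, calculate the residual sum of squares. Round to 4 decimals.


Compute predicted values, then residuals = yi - yhat_i.
Residuals: [0.5235, 0.9348, 0.3553, -1.8129].
SSres = sum(residual^2) = 4.5607.

4.5607


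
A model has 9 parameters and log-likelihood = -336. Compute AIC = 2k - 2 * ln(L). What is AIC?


AIC = 2*9 - 2*(-336).
= 18 + 672 = 690.

690


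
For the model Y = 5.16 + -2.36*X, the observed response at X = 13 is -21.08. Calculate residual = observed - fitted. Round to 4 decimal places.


Predicted = 5.16 + -2.36 * 13 = -25.5200.
Residual = -21.08 - -25.5200 = 4.4400.

4.4400


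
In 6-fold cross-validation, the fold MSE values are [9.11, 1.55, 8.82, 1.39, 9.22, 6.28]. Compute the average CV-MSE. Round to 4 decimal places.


Sum of fold MSEs = 36.3700.
Average = 36.3700 / 6 = 6.0617.

6.0617


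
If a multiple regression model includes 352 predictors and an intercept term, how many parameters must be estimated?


Each predictor gets one coefficient, plus one intercept.
Total parameters = 352 + 1 = 353.

353


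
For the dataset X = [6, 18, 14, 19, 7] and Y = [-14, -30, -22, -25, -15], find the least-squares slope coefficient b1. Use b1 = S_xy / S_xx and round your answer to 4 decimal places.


First compute the means: xbar = 12.8000, ybar = -21.2000.
Then S_xx = sum((xi - xbar)^2) = 146.8000.
S_xy = sum((xi - xbar)(yi - ybar)) = -155.2000.
b1 = S_xy / S_xx = -155.2000 / 146.8000 = -1.0572.

-1.0572


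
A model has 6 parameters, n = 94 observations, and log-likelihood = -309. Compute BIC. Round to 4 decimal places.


k * ln(n) = 6 * ln(94) = 6 * 4.543295 = 27.259770.
-2 * loglik = -2 * (-309) = 618.
BIC = 27.259770 + 618 = 645.259770, which rounds to 645.2598.

645.2598


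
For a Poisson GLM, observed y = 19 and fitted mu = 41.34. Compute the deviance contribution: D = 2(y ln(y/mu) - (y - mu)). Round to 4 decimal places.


First: ln(19/41.34) = -0.777392.
Then: 19 * -0.777392 = -14.770448.
y - mu = 19 - 41.34 = -22.34.
D = 2(-14.770448 - -22.34) = 15.139104, which rounds to 15.1391.

15.1391


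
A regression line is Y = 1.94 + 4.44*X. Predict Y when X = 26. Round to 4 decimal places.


Substitute X = 26 into the equation:
Y = 1.94 + 4.44 * 26 = 1.94 + 115.4400 = 117.3800.

117.3800


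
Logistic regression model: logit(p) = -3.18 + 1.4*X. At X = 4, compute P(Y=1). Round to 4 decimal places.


Linear predictor: z = -3.18 + 1.4 * 4 = 2.4200.
P = 1/(1 + exp(-2.4200)) = 1/(1 + 0.0889) = 0.9183.

0.9183


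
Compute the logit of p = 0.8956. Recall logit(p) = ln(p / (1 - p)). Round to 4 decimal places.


The odds are p/(1-p) = 0.8956 / 0.1044 = 8.5785.
logit(p) = ln(8.5785) = 2.1493.

2.1493


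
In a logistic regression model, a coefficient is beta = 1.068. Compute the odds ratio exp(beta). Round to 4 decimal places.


exp(1.068) = 2.9096.
So the odds ratio is 2.9096.

2.9096


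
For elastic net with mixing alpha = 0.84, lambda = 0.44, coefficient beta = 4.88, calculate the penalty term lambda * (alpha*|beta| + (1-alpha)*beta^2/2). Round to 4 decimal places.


Compute:
L1 = 0.84 * 4.88 = 4.0992.
L2 = 0.16 * 4.88^2 / 2 = 1.9052.
Penalty = 0.44 * (4.0992 + 1.9052) = 2.6419.

2.6419


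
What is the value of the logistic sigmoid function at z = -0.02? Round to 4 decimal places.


exp(0.0200) = 1.0202.
1 + exp(-z) = 2.0202.
sigmoid = 1/2.0202 = 0.4950.

0.4950


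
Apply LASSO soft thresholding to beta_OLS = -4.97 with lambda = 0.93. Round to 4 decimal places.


Absolute value: |-4.97| = 4.97.
Compare to lambda = 0.93.
Since |beta| > lambda, coefficient = sign(beta)*(|beta| - lambda) = -4.0400.

-4.0400


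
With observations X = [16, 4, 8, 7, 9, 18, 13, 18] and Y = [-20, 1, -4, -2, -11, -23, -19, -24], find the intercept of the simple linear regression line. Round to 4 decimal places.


First find the slope: b1 = -1.8241.
Means: xbar = 11.6250, ybar = -12.7500.
b0 = ybar - b1 * xbar = -12.7500 - -1.8241 * 11.6250 = 8.4557.

8.4557


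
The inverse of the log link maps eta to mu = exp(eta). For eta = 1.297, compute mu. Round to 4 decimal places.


The inverse log link gives:
mu = exp(1.297) = 3.6583.

3.6583


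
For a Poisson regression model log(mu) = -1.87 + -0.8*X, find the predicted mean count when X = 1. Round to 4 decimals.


eta = -1.87 + -0.8 * 1 = -2.6700.
mu = exp(-2.6700) = 0.0693.

0.0693


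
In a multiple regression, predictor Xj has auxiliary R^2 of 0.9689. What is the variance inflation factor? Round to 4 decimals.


VIF = 1 / (1 - 0.9689).
= 1 / 0.0311 = 32.1543.

32.1543


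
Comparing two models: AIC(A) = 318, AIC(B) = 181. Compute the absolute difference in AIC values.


Absolute difference = |318 - 181| = 137.
The model with lower AIC (B) is preferred.

137


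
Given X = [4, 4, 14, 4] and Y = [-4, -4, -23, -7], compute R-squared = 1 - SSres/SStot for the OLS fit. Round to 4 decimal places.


The fitted line is Y = 2.2000 + -1.8000*X.
SSres = 6.0000, SStot = 249.0000.
R^2 = 1 - SSres/SStot = 0.9759.

0.9759


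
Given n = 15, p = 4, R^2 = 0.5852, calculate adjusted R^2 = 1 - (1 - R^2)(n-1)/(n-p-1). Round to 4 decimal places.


Using the formula:
(1 - 0.5852) = 0.4148.
Multiply by 14/10: 0.4148 * 14 = 5.8072, then 5.8072 / 10 = 0.5807.
Adj R^2 = 1 - 0.5807 = 0.4193.

0.4193


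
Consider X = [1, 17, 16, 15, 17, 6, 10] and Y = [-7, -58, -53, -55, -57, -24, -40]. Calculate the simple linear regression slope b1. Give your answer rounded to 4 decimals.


Calculate xbar = 11.7143, ybar = -42.0000.
S_xx = 235.4286, S_xy = -735.0000.
Using b1 = S_xy / S_xx = -735.0000 / 235.4286, we get b1 = -3.1220.

-3.1220


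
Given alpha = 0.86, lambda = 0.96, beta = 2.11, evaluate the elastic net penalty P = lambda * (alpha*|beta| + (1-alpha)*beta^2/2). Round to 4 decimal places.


L1 component = 0.86 * |2.11| = 1.8146.
L2 component = 0.14 * 2.11^2 / 2 = 0.3116.
Penalty = 0.96 * (1.8146 + 0.3116) = 0.96 * 2.1262 = 2.0412.

2.0412


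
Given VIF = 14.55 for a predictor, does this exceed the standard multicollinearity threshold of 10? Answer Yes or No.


Compare VIF = 14.55 to the threshold of 10.
14.55 >= 10, so the answer is Yes.

Yes


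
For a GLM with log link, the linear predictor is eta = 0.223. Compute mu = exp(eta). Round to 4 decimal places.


Apply the inverse link:
mu = e^0.223 = 1.2498.

1.2498


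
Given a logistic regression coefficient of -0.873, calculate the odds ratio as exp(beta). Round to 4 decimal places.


The odds ratio is computed as:
OR = e^(-0.873) = 0.4177.

0.4177


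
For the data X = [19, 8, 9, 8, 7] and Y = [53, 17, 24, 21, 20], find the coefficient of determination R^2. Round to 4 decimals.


After computing the OLS fit (b0=-2.9393, b1=2.9352):
SSres = 18.7854, SStot = 870.0000.
R^2 = 1 - 18.7854/870.0000 = 0.9784.

0.9784


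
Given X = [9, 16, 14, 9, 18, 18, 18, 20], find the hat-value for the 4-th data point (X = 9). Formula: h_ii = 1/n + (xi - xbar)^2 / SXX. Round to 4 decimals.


Compute xbar = 15.2500 with n = 8 observations.
SXX = 125.5000.
Leverage = 1/8 + (9 - 15.2500)^2/125.5000 = 0.4363.

0.4363


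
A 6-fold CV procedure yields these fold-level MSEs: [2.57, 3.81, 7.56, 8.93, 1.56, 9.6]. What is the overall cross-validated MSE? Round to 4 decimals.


Add all fold MSEs: 34.0300.
Divide by k = 6: 34.0300/6 = 5.6717.

5.6717


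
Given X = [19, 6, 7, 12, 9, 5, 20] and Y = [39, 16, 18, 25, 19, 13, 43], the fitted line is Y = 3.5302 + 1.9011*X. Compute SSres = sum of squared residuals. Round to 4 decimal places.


Predicted values from Y = 3.5302 + 1.9011*X.
Residuals: [-0.6511, 1.0632, 1.1621, -1.3434, -1.6401, -0.0357, 1.4478].
SSres = 9.4969.

9.4969


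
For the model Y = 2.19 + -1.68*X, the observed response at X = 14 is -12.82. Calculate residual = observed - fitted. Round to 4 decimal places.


Predicted = 2.19 + -1.68 * 14 = -21.3300.
Residual = -12.82 - -21.3300 = 8.5100.

8.5100


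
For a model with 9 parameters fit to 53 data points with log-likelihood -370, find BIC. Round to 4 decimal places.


Compute k*ln(n) = 9*ln(53) = 9*3.970292 = 35.732628.
Then -2*loglik = 740.
BIC = 35.732628 + 740 = 775.732628, which rounds to 775.7326.

775.7326


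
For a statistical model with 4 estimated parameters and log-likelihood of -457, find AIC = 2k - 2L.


AIC = 2k - 2*loglik = 2(4) - 2(-457).
= 8 + 914 = 922.

922


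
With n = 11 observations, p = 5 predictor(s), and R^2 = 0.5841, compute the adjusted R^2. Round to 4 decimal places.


Using the formula:
(1 - 0.5841) = 0.4159.
Multiply by 10/5: 0.4159 * 10 = 4.1590, then 4.1590 / 5 = 0.8318.
Adj R^2 = 1 - 0.8318 = 0.1682.

0.1682


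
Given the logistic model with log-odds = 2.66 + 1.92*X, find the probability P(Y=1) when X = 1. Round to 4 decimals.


z = 2.66 + 1.92 * 1 = 4.5800.
Sigmoid: P = 1 / (1 + exp(-4.5800)) = 0.9898.

0.9898


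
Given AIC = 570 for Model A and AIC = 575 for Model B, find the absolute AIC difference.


Compute |570 - 575| = 5.
Model A has the smaller AIC.

5


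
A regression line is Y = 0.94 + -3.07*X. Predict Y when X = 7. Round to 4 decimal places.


Predicted value:
Y = 0.94 + (-3.07)(7) = 0.94 + -21.4900 = -20.5500.

-20.5500


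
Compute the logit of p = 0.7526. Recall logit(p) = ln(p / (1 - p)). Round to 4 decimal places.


Compute the odds: 0.7526/0.2474 = 3.0420.
Take the natural log: ln(3.0420) = 1.1125.

1.1125


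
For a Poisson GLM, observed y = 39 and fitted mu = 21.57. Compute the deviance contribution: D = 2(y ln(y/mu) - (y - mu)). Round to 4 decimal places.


Compute y*ln(y/mu) = 39*ln(39/21.57) = 39*0.592258 = 23.098062.
y - mu = 17.43.
D = 2*(23.098062 - (17.43)) = 11.336124, which rounds to 11.3361.

11.3361


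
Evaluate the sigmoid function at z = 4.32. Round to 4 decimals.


First, exp(-4.3200) = 0.0133.
Then sigma(z) = 1/(1 + 0.0133) = 0.9869.

0.9869


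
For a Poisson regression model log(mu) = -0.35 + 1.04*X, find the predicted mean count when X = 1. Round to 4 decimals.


eta = -0.35 + 1.04 * 1 = 0.6900.
mu = exp(0.6900) = 1.9937.

1.9937


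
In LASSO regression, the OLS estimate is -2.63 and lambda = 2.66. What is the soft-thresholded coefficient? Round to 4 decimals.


Absolute value: |-2.63| = 2.63.
Compare to lambda = 2.66.
Since |beta| <= lambda, the coefficient is set to 0.

0.0000


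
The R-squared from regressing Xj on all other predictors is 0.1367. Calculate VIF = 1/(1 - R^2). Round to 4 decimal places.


Using VIF = 1/(1 - R^2_j):
1 - 0.1367 = 0.8633.
VIF = 1.1583.

1.1583


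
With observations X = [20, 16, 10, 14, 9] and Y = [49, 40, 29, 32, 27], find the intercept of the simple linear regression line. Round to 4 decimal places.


Compute b1 = 1.9604 from the OLS formula.
With xbar = 13.8000 and ybar = 35.4000, the intercept is:
b0 = 35.4000 - 1.9604 * 13.8000 = 8.3465.

8.3465


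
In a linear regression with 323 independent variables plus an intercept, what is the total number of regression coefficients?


Total coefficients = number of predictors + 1 (for the intercept).
= 323 + 1 = 324.

324


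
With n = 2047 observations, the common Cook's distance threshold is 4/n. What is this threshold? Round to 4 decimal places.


The threshold is 4/n.
4/2047 = 0.0020.

0.0020


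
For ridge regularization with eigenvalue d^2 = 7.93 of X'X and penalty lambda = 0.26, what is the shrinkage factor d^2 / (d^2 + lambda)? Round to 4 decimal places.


d^2 + lambda = 7.93 + 0.26 = 8.1900.
Shrinkage factor = 7.93/8.1900 = 0.9683.

0.9683


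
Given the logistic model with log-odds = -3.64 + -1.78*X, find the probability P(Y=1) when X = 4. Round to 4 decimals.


Linear predictor: z = -3.64 + -1.78 * 4 = -10.7600.
P = 1/(1 + exp(10.7600)) = 1/(1 + 47098.6680) = 0.0000.

0.0000


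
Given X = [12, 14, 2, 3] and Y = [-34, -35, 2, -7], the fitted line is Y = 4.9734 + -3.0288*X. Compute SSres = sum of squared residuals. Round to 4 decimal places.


Compute predicted values, then residuals = yi - yhat_i.
Residuals: [-2.6278, 2.4298, 3.0842, -2.8870].
SSres = sum(residual^2) = 30.6563.

30.6563


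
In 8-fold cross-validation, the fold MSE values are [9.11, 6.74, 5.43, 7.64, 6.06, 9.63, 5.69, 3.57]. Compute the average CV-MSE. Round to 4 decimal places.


Sum of fold MSEs = 53.8700.
Average = 53.8700 / 8 = 6.7338.

6.7338


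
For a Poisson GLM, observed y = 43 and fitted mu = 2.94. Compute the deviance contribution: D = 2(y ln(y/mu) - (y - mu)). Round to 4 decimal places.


First: ln(43/2.94) = 2.682791.
Then: 43 * 2.682791 = 115.360013.
y - mu = 43 - 2.94 = 40.06.
D = 2(115.360013 - 40.06) = 150.600026, which rounds to 150.6000.

150.6000


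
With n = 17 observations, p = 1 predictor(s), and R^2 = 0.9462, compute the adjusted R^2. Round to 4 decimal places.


Adjusted R^2 = 1 - (1 - R^2) * (n-1)/(n-p-1).
(1 - R^2) = 0.0538.
(n-1)/(n-p-1) = 16/15.
(1 - R^2) * (n-1) = 0.0538 * 16 = 0.8608.
Divide by (n-p-1): 0.8608 / 15 = 0.0574.
Adj R^2 = 1 - 0.0574 = 0.9426.

0.9426


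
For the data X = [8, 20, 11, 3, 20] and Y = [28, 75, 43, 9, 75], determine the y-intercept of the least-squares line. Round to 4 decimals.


Compute b1 = 3.8721 from the OLS formula.
With xbar = 12.4000 and ybar = 46.0000, the intercept is:
b0 = 46.0000 - 3.8721 * 12.4000 = -2.0142.

-2.0142


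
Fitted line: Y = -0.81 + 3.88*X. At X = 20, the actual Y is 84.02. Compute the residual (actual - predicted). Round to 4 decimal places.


Fitted value at X = 20 is yhat = -0.81 + 3.88*20 = 76.7900.
Residual = 84.02 - 76.7900 = 7.2300.

7.2300


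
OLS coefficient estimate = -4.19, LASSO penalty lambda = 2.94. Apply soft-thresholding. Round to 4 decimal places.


Check: |-4.19| = 4.19 vs lambda = 2.94.
Since |beta| > lambda, coefficient = sign(beta)*(|beta| - lambda) = -1.2500.
Soft-thresholded coefficient = -1.2500.

-1.2500


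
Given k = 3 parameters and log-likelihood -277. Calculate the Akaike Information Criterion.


AIC = 2*3 - 2*(-277).
= 6 + 554 = 560.

560


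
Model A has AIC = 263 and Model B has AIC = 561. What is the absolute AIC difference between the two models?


|AIC_A - AIC_B| = |263 - 561| = 298.
Model A is preferred (lower AIC).

298


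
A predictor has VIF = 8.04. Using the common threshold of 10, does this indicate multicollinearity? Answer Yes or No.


The threshold is 10.
VIF = 8.04 is < 10.
Multicollinearity indication: No.

No


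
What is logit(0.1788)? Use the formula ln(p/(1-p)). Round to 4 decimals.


1 - p = 0.8212.
p/(1-p) = 0.2177.
logit = ln(0.2177) = -1.5245.

-1.5245


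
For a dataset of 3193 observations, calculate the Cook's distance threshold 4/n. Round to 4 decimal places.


Cook's distance cutoff = 4/n = 4/3193.
= 0.0013.

0.0013


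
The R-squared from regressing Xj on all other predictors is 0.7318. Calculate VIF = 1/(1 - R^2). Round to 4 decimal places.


VIF = 1 / (1 - 0.7318).
= 1 / 0.2682 = 3.7286.

3.7286


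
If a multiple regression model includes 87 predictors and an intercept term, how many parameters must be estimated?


Total coefficients = number of predictors + 1 (for the intercept).
= 87 + 1 = 88.

88


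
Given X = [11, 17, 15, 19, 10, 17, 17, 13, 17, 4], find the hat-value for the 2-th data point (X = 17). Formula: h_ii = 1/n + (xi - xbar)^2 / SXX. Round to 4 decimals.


n = 10, xbar = 14.0000.
SXX = sum((xi - xbar)^2) = 188.0000.
h = 1/10 + (17 - 14.0000)^2 / 188.0000 = 0.1479.

0.1479


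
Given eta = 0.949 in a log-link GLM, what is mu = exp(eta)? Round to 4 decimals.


mu = exp(eta) = exp(0.949).
= 2.5831.

2.5831


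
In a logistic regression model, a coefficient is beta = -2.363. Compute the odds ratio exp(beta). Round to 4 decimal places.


The odds ratio is computed as:
OR = e^(-2.363) = 0.0941.

0.0941


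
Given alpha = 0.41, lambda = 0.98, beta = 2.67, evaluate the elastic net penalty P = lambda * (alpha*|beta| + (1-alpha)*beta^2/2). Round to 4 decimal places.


alpha * |beta| = 0.41 * 2.67 = 1.0947.
(1-alpha) * beta^2/2 = 0.59 * 7.1289/2 = 2.1030.
Total = 0.98 * (1.0947 + 2.1030) = 3.1338.

3.1338


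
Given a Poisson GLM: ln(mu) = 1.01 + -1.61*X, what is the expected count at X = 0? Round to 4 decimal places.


eta = 1.01 + -1.61 * 0 = 1.0100.
mu = exp(1.0100) = 2.7456.

2.7456


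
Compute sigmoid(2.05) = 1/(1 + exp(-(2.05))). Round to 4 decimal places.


First, exp(-2.0500) = 0.1287.
Then sigma(z) = 1/(1 + 0.1287) = 0.8859.

0.8859


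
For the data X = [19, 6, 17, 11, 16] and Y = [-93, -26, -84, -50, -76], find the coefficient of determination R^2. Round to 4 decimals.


Fit the OLS line: b0 = 6.0397, b1 = -5.2058.
SSres = 6.1083.
SStot = 3008.8000.
R^2 = 1 - 6.1083/3008.8000 = 0.9980.

0.9980


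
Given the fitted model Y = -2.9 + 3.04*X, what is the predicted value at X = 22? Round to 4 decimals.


Predicted value:
Y = -2.9 + (3.04)(22) = -2.9 + 66.8800 = 63.9800.

63.9800


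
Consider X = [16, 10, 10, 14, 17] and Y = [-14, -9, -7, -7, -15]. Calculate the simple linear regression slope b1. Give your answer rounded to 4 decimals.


First compute the means: xbar = 13.4000, ybar = -10.4000.
Then S_xx = sum((xi - xbar)^2) = 43.2000.
S_xy = sum((xi - xbar)(yi - ybar)) = -40.2000.
b1 = S_xy / S_xx = -40.2000 / 43.2000 = -0.9306.

-0.9306


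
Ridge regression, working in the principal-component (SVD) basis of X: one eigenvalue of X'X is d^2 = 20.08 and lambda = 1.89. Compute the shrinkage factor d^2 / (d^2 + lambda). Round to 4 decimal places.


Compute the denominator: 20.08 + 1.89 = 21.9700.
Shrinkage factor = 20.08 / 21.9700 = 0.9140.

0.9140


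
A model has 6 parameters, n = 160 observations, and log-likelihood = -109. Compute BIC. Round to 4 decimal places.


ln(160) = 5.075174.
k * ln(n) = 6 * 5.075174 = 30.451044.
-2L = 218.
BIC = 30.451044 + 218 = 248.451044, which rounds to 248.4510.

248.4510


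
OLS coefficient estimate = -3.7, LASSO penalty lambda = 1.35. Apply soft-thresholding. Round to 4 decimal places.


Check: |-3.7| = 3.7 vs lambda = 1.35.
Since |beta| > lambda, coefficient = sign(beta)*(|beta| - lambda) = -2.3500.
Soft-thresholded coefficient = -2.3500.

-2.3500


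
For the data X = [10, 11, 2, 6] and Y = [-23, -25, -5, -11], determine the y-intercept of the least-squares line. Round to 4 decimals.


The slope is b1 = -2.3054.
Sample means are xbar = 7.2500 and ybar = -16.0000.
Intercept: b0 = -16.0000 - (-2.3054)(7.2500) = 0.7143.

0.7143


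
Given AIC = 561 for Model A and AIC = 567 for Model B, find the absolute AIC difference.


Compute |561 - 567| = 6.
Model A has the smaller AIC.

6


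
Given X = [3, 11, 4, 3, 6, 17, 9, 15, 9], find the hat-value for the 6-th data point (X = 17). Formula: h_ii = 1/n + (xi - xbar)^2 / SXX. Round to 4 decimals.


Compute xbar = 8.5556 with n = 9 observations.
SXX = 208.2222.
Leverage = 1/9 + (17 - 8.5556)^2/208.2222 = 0.4536.

0.4536


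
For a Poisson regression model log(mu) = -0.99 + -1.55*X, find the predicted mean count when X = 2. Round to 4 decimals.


Compute eta = -0.99 + -1.55 * 2 = -4.0900.
Apply inverse link: mu = e^-4.0900 = 0.0167.

0.0167


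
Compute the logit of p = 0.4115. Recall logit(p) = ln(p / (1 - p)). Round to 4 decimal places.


The odds are p/(1-p) = 0.4115 / 0.5885 = 0.6992.
logit(p) = ln(0.6992) = -0.3578.

-0.3578


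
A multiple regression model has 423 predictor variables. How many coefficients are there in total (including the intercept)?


Including the intercept, the model has 423 predictor coefficients + 1 intercept.
Total = 424.

424


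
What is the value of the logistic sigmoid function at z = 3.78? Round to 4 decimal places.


Compute exp(-3.7800) = 0.0228.
Sigmoid = 1 / (1 + 0.0228) = 1 / 1.0228 = 0.9777.

0.9777


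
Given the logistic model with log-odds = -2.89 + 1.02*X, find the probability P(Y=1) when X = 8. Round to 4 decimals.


Compute z = -2.89 + (1.02)(8) = 5.2700.
exp(-z) = 0.0051.
P = 1/(1 + 0.0051) = 0.9949.

0.9949


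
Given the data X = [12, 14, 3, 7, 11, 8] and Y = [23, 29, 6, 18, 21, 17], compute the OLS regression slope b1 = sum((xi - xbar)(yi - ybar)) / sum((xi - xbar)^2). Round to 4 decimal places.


First compute the means: xbar = 9.1667, ybar = 19.0000.
Then S_xx = sum((xi - xbar)^2) = 78.8333.
S_xy = sum((xi - xbar)(yi - ybar)) = 148.0000.
b1 = S_xy / S_xx = 148.0000 / 78.8333 = 1.8774.

1.8774


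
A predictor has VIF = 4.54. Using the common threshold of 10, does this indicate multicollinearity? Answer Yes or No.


Compare VIF = 4.54 to the threshold of 10.
4.54 < 10, so the answer is No.

No


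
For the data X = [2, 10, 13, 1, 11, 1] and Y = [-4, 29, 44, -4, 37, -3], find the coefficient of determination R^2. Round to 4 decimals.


After computing the OLS fit (b0=-9.0644, b1=4.0365):
SSres = 22.6266, SStot = 2553.5000.
R^2 = 1 - 22.6266/2553.5000 = 0.9911.

0.9911


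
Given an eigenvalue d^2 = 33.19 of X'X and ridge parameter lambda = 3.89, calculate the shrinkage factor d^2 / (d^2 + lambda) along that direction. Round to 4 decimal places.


Denominator = d^2 + lambda = 33.19 + 3.89 = 37.0800.
Shrinkage = 33.19 / 37.0800 = 0.8951.

0.8951


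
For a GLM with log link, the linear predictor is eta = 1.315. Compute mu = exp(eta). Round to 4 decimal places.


Apply the inverse link:
mu = e^1.315 = 3.7248.

3.7248


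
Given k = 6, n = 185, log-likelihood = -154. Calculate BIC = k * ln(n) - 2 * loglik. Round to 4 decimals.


ln(185) = 5.220356.
k * ln(n) = 6 * 5.220356 = 31.322136.
-2L = 308.
BIC = 31.322136 + 308 = 339.322136, which rounds to 339.3221.

339.3221


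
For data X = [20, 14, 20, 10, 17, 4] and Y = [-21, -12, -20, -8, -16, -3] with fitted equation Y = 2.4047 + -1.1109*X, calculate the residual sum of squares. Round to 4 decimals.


Compute predicted values, then residuals = yi - yhat_i.
Residuals: [-1.1867, 1.1479, -0.1867, 0.7043, 0.4806, -0.9611].
SSres = sum(residual^2) = 4.4115.

4.4115


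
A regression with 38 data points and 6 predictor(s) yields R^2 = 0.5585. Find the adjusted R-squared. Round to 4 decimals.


Adjusted R^2 = 1 - (1 - R^2) * (n-1)/(n-p-1).
(1 - R^2) = 0.4415.
(n-1)/(n-p-1) = 37/31.
(1 - R^2) * (n-1) = 0.4415 * 37 = 16.3355.
Divide by (n-p-1): 16.3355 / 31 = 0.5270.
Adj R^2 = 1 - 0.5270 = 0.4730.

0.4730


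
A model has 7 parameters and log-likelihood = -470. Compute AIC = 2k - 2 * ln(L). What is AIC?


AIC = 2*7 - 2*(-470).
= 14 + 940 = 954.

954


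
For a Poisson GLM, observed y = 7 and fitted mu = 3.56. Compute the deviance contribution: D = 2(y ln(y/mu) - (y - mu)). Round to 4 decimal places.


First: ln(7/3.56) = 0.676150.
Then: 7 * 0.676150 = 4.733050.
y - mu = 7 - 3.56 = 3.44.
D = 2(4.733050 - 3.44) = 2.586100, which rounds to 2.5861.

2.5861


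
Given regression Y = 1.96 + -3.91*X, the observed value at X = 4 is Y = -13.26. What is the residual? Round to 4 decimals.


Predicted = 1.96 + -3.91 * 4 = -13.6800.
Residual = -13.26 - -13.6800 = 0.4200.

0.4200


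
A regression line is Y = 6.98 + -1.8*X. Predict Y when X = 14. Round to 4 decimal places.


Plug X = 14 into Y = 6.98 + -1.8*X:
Y = 6.98 + -25.2000 = -18.2200.

-18.2200


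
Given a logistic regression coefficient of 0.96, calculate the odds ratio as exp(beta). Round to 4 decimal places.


exp(0.96) = 2.6117.
So the odds ratio is 2.6117.

2.6117
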